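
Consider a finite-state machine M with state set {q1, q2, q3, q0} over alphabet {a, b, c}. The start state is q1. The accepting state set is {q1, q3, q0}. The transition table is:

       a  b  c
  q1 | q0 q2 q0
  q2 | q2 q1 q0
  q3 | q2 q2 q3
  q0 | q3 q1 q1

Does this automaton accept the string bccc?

Yes

Trace: q1 -b-> q2 -c-> q0 -c-> q1 -c-> q0
End state q0 is accepting.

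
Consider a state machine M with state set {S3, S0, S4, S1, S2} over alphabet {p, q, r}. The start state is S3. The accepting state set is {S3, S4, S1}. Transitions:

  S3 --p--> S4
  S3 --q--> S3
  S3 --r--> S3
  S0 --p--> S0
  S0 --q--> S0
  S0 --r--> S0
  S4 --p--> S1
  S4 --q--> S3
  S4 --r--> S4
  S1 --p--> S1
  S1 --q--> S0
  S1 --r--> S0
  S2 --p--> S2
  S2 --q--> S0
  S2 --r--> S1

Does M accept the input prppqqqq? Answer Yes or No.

S3 → S4 → S4 → S1 → S1 → S0 → S0 → S0 → S0
End state S0 is not accepting.

No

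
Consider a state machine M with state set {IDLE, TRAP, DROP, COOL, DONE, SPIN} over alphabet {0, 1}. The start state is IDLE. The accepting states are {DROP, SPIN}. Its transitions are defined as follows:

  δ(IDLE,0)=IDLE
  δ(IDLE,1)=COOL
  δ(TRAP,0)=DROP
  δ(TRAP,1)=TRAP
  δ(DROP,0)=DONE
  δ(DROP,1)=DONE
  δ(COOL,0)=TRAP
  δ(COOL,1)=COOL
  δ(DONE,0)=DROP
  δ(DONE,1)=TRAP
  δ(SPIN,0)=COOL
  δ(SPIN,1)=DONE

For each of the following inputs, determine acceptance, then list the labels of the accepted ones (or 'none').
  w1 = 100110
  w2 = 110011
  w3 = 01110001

w1: Trace: IDLE -1-> COOL -0-> TRAP -0-> DROP -1-> DONE -1-> TRAP -0-> DROP  → end DROP, accepted
w2: Trace: IDLE -1-> COOL -1-> COOL -0-> TRAP -0-> DROP -1-> DONE -1-> TRAP  → end TRAP, rejected
w3: Trace: IDLE -0-> IDLE -1-> COOL -1-> COOL -1-> COOL -0-> TRAP -0-> DROP -0-> DONE -1-> TRAP  → end TRAP, rejected

w1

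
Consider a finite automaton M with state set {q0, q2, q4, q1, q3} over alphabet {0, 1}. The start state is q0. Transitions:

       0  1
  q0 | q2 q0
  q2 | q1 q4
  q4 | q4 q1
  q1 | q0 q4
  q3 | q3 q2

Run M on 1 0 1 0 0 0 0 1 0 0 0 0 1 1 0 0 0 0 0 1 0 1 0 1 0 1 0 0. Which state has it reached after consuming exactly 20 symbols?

q4

Trace: q0 -1-> q0 -0-> q2 -1-> q4 -0-> q4 -0-> q4 -0-> q4 -0-> q4 -1-> q1 -0-> q0 -0-> q2 -0-> q1 -0-> q0 -1-> q0 -1-> q0 -0-> q2 -0-> q1 -0-> q0 -0-> q2 -0-> q1 -1-> q4
After 20 symbols: q4.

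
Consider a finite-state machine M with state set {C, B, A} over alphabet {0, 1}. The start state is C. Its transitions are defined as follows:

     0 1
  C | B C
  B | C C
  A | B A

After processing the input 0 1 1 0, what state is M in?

C → B → C → C → B

B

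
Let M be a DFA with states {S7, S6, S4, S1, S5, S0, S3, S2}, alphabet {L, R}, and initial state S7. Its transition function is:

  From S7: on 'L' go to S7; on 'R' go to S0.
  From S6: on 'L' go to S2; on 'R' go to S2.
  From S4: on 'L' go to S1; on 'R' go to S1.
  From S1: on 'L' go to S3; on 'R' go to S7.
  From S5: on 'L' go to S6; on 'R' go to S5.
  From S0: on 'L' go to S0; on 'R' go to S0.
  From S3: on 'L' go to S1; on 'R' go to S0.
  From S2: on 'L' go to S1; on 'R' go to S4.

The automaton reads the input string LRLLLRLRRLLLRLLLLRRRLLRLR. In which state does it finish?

S7 → S7 → S0 → S0 → S0 → S0 → S0 → S0 → S0 → S0 → S0 → S0 → S0 → S0 → S0 → S0 → S0 → S0 → S0 → S0 → S0 → S0 → S0 → S0 → S0 → S0

S0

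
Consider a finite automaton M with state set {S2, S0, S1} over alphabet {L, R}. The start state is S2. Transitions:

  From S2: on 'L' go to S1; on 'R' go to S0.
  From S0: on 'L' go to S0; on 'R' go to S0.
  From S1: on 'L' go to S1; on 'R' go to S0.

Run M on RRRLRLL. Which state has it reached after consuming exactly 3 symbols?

Trace: S2 -R-> S0 -R-> S0 -R-> S0
After 3 symbols: S0.

S0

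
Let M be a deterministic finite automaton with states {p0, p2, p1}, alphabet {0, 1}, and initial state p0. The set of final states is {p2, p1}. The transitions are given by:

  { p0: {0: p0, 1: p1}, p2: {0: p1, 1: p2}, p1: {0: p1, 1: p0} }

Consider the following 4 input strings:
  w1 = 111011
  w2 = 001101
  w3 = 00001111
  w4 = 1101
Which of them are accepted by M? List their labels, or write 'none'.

w1, w2, w4

w1: Trace: p0 -1-> p1 -1-> p0 -1-> p1 -0-> p1 -1-> p0 -1-> p1  → end p1, accepted
w2: Trace: p0 -0-> p0 -0-> p0 -1-> p1 -1-> p0 -0-> p0 -1-> p1  → end p1, accepted
w3: Trace: p0 -0-> p0 -0-> p0 -0-> p0 -0-> p0 -1-> p1 -1-> p0 -1-> p1 -1-> p0  → end p0, rejected
w4: Trace: p0 -1-> p1 -1-> p0 -0-> p0 -1-> p1  → end p1, accepted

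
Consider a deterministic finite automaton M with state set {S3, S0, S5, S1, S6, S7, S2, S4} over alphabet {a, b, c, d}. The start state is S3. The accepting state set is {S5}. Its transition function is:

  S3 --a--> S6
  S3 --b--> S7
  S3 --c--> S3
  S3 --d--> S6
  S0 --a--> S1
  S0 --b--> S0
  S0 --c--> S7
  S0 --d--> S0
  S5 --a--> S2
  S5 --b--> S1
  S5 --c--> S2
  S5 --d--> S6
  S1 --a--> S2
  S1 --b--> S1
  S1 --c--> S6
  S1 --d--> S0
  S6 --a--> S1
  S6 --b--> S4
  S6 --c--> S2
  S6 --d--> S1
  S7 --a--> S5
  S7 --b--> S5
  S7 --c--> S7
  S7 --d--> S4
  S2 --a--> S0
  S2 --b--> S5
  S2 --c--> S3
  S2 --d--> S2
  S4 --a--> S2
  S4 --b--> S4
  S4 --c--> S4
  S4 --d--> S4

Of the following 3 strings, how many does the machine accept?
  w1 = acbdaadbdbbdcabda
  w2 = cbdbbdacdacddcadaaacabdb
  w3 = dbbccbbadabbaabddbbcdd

0

w1: S3 → S6 → S2 → S5 → S6 → S1 → S2 → S2 → S5 → S6 → S4 → S4 → S4 → S4 → S2 → S5 → S6 → S1  → end S1, rejected
w2: S3 → S3 → S7 → S4 → S4 → S4 → S4 → S2 → S3 → S6 → S1 → S6 → S1 → S0 → S7 → S5 → S6 → S1 → S2 → S0 → S7 → S5 → S1 → S0 → S0  → end S0, rejected
w3: S3 → S6 → S4 → S4 → S4 → S4 → S4 → S4 → S2 → S2 → S0 → S0 → S0 → S1 → S2 → S5 → S6 → S1 → S1 → S1 → S6 → S1 → S0  → end S0, rejected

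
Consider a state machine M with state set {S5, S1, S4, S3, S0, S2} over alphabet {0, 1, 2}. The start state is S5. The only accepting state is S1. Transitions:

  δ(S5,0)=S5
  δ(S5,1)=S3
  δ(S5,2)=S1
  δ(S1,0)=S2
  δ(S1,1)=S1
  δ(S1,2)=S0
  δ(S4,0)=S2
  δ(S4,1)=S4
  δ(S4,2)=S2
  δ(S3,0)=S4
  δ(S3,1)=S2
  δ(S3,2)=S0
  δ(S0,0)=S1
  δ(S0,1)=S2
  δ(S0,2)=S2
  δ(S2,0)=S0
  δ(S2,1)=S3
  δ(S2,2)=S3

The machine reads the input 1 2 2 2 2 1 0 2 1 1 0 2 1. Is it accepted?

Trace: S5 -1-> S3 -2-> S0 -2-> S2 -2-> S3 -2-> S0 -1-> S2 -0-> S0 -2-> S2 -1-> S3 -1-> S2 -0-> S0 -2-> S2 -1-> S3
End state S3 is not accepting.

No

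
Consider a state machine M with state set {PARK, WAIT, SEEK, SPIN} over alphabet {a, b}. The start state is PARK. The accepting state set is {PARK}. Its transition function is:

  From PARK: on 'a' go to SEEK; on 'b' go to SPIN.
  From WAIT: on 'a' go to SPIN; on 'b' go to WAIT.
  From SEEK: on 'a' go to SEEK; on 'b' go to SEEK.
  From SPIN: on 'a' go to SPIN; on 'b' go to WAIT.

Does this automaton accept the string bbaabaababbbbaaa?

No

Trace: PARK -b-> SPIN -b-> WAIT -a-> SPIN -a-> SPIN -b-> WAIT -a-> SPIN -a-> SPIN -b-> WAIT -a-> SPIN -b-> WAIT -b-> WAIT -b-> WAIT -b-> WAIT -a-> SPIN -a-> SPIN -a-> SPIN
End state SPIN is not accepting.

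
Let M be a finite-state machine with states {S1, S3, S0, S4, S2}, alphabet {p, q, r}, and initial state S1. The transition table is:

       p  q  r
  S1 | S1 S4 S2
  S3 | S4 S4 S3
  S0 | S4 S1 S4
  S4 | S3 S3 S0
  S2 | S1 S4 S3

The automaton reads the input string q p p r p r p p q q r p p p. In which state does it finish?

S4

Trace: S1 -q-> S4 -p-> S3 -p-> S4 -r-> S0 -p-> S4 -r-> S0 -p-> S4 -p-> S3 -q-> S4 -q-> S3 -r-> S3 -p-> S4 -p-> S3 -p-> S4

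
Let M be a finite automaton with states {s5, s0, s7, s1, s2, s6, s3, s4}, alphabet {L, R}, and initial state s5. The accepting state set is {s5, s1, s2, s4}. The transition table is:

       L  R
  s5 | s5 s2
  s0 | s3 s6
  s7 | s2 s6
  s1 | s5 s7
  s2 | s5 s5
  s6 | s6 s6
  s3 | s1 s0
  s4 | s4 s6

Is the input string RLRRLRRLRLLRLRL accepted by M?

Yes

s5 → s2 → s5 → s2 → s5 → s5 → s2 → s5 → s5 → s2 → s5 → s5 → s2 → s5 → s2 → s5
End state s5 is accepting.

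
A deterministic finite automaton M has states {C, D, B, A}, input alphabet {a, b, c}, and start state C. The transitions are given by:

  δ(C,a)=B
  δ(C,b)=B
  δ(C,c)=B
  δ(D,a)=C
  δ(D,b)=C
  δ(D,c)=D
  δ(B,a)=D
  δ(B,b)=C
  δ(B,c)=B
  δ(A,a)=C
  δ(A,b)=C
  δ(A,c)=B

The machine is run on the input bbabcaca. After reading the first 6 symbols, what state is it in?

D

C → B → C → B → C → B → D
After 6 symbols: D.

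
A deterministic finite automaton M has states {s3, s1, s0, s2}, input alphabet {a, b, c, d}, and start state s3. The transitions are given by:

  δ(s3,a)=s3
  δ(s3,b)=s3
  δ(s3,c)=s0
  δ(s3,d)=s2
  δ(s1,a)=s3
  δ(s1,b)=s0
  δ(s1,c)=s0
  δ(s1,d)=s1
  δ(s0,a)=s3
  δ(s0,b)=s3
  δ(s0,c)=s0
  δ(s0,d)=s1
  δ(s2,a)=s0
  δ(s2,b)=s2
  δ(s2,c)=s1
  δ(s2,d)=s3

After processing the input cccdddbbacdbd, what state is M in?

s1

s3 → s0 → s0 → s0 → s1 → s1 → s1 → s0 → s3 → s3 → s0 → s1 → s0 → s1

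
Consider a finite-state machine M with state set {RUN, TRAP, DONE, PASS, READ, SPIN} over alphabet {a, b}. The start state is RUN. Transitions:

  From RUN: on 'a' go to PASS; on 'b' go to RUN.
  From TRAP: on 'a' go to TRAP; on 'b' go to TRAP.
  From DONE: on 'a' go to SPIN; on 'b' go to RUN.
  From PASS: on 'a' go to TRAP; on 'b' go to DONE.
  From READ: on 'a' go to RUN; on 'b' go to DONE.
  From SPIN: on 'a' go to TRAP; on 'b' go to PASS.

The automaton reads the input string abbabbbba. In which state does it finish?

Trace: RUN -a-> PASS -b-> DONE -b-> RUN -a-> PASS -b-> DONE -b-> RUN -b-> RUN -b-> RUN -a-> PASS

PASS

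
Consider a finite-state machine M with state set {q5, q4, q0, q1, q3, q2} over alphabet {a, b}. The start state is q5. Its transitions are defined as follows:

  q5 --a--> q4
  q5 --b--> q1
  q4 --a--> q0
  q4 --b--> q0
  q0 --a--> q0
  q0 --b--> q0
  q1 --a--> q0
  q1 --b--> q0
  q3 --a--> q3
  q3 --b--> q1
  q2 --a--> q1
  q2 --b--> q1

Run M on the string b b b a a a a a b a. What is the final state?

q5 → q1 → q0 → q0 → q0 → q0 → q0 → q0 → q0 → q0 → q0

q0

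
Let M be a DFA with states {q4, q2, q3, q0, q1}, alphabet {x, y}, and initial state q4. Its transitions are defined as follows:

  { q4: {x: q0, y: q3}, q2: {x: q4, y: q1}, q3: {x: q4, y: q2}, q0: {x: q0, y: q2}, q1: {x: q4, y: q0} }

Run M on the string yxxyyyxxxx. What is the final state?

q0

start at q4
read 'y': q4 → q3
read 'x': q3 → q4
read 'x': q4 → q0
read 'y': q0 → q2
read 'y': q2 → q1
read 'y': q1 → q0
read 'x': q0 → q0
read 'x': q0 → q0
read 'x': q0 → q0
read 'x': q0 → q0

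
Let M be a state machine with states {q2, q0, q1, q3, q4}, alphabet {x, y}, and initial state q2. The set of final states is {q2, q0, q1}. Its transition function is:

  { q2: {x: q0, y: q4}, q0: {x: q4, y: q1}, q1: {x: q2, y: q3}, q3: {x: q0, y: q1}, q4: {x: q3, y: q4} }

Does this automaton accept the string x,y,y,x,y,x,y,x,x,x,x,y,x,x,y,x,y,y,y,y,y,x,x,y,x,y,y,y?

q2 → q0 → q1 → q3 → q0 → q1 → q2 → q4 → q3 → q0 → q4 → q3 → q1 → q2 → q0 → q1 → q2 → q4 → q4 → q4 → q4 → q4 → q3 → q0 → q1 → q2 → q4 → q4 → q4
End state q4 is not accepting.

No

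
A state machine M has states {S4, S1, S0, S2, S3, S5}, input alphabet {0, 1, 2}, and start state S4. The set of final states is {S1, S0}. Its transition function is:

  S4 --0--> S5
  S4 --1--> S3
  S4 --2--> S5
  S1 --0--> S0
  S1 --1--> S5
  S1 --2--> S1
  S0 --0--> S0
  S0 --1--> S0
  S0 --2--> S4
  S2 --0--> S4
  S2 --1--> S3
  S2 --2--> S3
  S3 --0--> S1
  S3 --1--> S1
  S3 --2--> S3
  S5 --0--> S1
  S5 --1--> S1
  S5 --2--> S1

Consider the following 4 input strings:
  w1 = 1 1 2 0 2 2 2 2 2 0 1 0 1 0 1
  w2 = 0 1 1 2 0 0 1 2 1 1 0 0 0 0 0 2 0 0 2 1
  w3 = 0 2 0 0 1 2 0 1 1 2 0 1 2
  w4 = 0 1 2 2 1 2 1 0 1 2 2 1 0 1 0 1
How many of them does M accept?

1

w1: S4 → S3 → S1 → S1 → S0 → S4 → S5 → S1 → S1 → S1 → S0 → S0 → S0 → S0 → S0 → S0  → end S0, accepted
w2: S4 → S5 → S1 → S5 → S1 → S0 → S0 → S0 → S4 → S3 → S1 → S0 → S0 → S0 → S0 → S0 → S4 → S5 → S1 → S1 → S5  → end S5, rejected
w3: S4 → S5 → S1 → S0 → S0 → S0 → S4 → S5 → S1 → S5 → S1 → S0 → S0 → S4  → end S4, rejected
w4: S4 → S5 → S1 → S1 → S1 → S5 → S1 → S5 → S1 → S5 → S1 → S1 → S5 → S1 → S5 → S1 → S5  → end S5, rejected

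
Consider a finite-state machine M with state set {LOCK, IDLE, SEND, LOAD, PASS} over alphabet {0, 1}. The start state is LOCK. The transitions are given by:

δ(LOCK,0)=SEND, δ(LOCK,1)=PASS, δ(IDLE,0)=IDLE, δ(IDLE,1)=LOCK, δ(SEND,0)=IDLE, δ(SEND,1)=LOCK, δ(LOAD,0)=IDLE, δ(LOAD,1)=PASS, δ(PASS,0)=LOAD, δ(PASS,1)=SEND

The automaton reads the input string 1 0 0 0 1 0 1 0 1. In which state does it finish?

LOCK

start at LOCK
read '1': LOCK → PASS
read '0': PASS → LOAD
read '0': LOAD → IDLE
read '0': IDLE → IDLE
read '1': IDLE → LOCK
read '0': LOCK → SEND
read '1': SEND → LOCK
read '0': LOCK → SEND
read '1': SEND → LOCK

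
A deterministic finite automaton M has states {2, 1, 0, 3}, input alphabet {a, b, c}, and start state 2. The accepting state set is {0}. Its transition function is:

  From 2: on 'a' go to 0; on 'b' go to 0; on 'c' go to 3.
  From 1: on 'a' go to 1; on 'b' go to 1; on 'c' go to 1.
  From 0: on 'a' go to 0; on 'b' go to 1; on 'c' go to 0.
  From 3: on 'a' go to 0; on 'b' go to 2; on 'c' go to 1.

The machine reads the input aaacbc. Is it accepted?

No

2 → 0 → 0 → 0 → 0 → 1 → 1
End state 1 is not accepting.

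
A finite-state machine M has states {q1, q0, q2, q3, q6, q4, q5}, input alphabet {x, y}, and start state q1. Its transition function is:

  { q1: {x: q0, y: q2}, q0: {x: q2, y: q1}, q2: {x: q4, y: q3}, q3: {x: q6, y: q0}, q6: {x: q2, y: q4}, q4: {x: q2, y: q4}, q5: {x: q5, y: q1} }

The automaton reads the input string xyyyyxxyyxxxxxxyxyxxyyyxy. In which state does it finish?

q1 → q0 → q1 → q2 → q3 → q0 → q2 → q4 → q4 → q4 → q2 → q4 → q2 → q4 → q2 → q4 → q4 → q2 → q3 → q6 → q2 → q3 → q0 → q1 → q0 → q1

q1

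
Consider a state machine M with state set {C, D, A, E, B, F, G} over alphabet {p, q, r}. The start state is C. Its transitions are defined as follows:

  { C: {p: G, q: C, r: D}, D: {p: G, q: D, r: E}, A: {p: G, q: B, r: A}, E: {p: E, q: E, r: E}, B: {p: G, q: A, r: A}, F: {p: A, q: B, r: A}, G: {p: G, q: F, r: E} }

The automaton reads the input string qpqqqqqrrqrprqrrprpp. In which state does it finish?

start at C
read 'q': C → C
read 'p': C → G
read 'q': G → F
read 'q': F → B
read 'q': B → A
read 'q': A → B
read 'q': B → A
read 'r': A → A
read 'r': A → A
read 'q': A → B
read 'r': B → A
read 'p': A → G
read 'r': G → E
read 'q': E → E
read 'r': E → E
read 'r': E → E
read 'p': E → E
read 'r': E → E
read 'p': E → E
read 'p': E → E

E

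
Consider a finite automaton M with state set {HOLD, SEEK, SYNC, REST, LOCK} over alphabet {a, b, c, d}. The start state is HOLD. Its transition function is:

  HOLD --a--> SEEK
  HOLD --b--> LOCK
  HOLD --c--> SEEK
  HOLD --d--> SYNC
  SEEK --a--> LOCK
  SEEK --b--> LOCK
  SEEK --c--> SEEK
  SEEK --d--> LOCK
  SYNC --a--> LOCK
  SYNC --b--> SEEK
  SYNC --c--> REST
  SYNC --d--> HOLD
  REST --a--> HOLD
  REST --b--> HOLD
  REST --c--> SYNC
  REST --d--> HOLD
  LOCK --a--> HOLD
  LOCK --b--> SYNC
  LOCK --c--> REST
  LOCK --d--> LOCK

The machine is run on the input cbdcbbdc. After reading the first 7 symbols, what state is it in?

LOCK

start at HOLD
read 'c': HOLD → SEEK
read 'b': SEEK → LOCK
read 'd': LOCK → LOCK
read 'c': LOCK → REST
read 'b': REST → HOLD
read 'b': HOLD → LOCK
read 'd': LOCK → LOCK
After 7 symbols: LOCK.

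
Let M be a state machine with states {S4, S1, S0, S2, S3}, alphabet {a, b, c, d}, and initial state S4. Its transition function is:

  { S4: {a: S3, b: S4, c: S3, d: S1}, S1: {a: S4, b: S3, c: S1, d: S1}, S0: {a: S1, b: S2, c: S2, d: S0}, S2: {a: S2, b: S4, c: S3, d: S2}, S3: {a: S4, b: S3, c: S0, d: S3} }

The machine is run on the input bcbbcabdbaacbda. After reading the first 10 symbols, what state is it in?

S4

Trace: S4 -b-> S4 -c-> S3 -b-> S3 -b-> S3 -c-> S0 -a-> S1 -b-> S3 -d-> S3 -b-> S3 -a-> S4
After 10 symbols: S4.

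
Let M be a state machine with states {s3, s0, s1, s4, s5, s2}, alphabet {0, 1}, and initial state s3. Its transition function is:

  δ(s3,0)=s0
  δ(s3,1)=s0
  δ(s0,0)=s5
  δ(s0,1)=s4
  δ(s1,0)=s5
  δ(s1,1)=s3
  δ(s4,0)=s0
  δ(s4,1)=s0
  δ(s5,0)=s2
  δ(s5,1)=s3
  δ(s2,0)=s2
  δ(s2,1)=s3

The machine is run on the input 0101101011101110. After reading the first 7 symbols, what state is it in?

s3

start at s3
read '0': s3 → s0
read '1': s0 → s4
read '0': s4 → s0
read '1': s0 → s4
read '1': s4 → s0
read '0': s0 → s5
read '1': s5 → s3
After 7 symbols: s3.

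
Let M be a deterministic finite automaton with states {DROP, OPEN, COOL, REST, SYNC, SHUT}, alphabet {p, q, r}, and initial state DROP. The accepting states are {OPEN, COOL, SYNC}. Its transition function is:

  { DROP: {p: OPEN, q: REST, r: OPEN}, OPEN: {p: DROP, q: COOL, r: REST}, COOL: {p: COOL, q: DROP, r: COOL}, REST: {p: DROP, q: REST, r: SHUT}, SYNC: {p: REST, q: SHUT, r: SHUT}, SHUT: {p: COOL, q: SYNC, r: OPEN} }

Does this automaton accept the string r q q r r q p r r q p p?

DROP → OPEN → COOL → DROP → OPEN → REST → REST → DROP → OPEN → REST → REST → DROP → OPEN
End state OPEN is accepting.

Yes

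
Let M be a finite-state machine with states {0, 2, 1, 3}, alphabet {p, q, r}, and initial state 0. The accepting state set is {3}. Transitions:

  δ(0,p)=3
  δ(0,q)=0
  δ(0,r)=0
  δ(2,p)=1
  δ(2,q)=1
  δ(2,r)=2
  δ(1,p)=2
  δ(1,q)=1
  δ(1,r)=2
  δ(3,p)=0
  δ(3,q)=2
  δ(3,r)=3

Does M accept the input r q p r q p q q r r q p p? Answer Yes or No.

0 → 0 → 0 → 3 → 3 → 2 → 1 → 1 → 1 → 2 → 2 → 1 → 2 → 1
End state 1 is not accepting.

No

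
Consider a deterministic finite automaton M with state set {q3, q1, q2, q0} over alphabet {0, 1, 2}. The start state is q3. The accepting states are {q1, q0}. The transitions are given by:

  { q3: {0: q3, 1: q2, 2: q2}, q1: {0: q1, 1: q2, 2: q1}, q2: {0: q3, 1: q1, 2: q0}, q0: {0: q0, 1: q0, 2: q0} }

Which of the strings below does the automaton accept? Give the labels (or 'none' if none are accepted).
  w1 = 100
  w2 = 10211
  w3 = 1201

w1: Trace: q3 -1-> q2 -0-> q3 -0-> q3  → end q3, rejected
w2: Trace: q3 -1-> q2 -0-> q3 -2-> q2 -1-> q1 -1-> q2  → end q2, rejected
w3: Trace: q3 -1-> q2 -2-> q0 -0-> q0 -1-> q0  → end q0, accepted

w3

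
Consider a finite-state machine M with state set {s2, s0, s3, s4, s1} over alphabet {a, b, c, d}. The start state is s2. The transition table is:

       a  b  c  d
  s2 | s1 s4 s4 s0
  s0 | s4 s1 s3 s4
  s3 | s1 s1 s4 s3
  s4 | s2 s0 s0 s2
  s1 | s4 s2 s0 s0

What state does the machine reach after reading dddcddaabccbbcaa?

s1

Trace: s2 -d-> s0 -d-> s4 -d-> s2 -c-> s4 -d-> s2 -d-> s0 -a-> s4 -a-> s2 -b-> s4 -c-> s0 -c-> s3 -b-> s1 -b-> s2 -c-> s4 -a-> s2 -a-> s1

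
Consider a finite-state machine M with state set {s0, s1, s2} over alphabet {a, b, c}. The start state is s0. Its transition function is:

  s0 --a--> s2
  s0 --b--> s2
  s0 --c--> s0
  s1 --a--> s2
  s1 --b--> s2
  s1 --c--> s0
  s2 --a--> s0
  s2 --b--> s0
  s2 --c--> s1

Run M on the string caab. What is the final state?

s0 → s0 → s2 → s0 → s2

s2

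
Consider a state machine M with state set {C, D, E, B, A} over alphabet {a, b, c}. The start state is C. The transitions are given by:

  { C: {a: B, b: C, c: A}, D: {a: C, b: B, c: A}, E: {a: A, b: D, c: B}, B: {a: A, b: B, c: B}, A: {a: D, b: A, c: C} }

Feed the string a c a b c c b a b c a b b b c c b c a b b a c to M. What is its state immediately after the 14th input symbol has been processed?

A

C → B → B → A → A → C → A → A → D → B → B → A → A → A → A
After 14 symbols: A.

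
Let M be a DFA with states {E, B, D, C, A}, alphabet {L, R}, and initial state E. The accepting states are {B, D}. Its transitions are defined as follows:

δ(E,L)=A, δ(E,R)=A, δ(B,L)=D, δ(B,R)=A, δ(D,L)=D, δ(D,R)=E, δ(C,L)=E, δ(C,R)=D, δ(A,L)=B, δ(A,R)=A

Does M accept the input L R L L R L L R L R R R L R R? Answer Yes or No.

No

E → A → A → B → D → E → A → B → A → B → A → A → A → B → A → A
End state A is not accepting.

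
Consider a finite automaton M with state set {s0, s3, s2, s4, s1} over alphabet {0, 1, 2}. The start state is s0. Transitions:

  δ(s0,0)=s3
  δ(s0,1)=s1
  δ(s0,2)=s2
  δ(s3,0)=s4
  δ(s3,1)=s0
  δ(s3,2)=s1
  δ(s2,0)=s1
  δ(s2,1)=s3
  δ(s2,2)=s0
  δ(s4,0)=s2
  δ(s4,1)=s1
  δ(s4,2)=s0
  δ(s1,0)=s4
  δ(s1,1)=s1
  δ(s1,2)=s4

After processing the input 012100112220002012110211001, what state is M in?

s3

s0 → s3 → s0 → s2 → s3 → s4 → s2 → s3 → s0 → s2 → s0 → s2 → s1 → s4 → s2 → s0 → s3 → s0 → s2 → s3 → s0 → s3 → s1 → s1 → s1 → s4 → s2 → s3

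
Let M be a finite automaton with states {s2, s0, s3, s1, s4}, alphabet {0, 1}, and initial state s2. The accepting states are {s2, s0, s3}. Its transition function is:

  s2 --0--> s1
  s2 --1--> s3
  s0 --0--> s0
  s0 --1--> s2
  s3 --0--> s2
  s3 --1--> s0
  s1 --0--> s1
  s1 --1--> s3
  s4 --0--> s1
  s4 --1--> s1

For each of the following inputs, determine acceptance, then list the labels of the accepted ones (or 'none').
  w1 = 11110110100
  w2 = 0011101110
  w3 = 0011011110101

w3

w1: Trace: s2 -1-> s3 -1-> s0 -1-> s2 -1-> s3 -0-> s2 -1-> s3 -1-> s0 -0-> s0 -1-> s2 -0-> s1 -0-> s1  → end s1, rejected
w2: Trace: s2 -0-> s1 -0-> s1 -1-> s3 -1-> s0 -1-> s2 -0-> s1 -1-> s3 -1-> s0 -1-> s2 -0-> s1  → end s1, rejected
w3: Trace: s2 -0-> s1 -0-> s1 -1-> s3 -1-> s0 -0-> s0 -1-> s2 -1-> s3 -1-> s0 -1-> s2 -0-> s1 -1-> s3 -0-> s2 -1-> s3  → end s3, accepted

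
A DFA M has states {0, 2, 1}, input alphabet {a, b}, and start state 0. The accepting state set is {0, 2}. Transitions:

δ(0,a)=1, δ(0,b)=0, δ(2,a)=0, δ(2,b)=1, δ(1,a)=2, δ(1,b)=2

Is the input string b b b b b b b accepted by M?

Yes

0 → 0 → 0 → 0 → 0 → 0 → 0 → 0
End state 0 is accepting.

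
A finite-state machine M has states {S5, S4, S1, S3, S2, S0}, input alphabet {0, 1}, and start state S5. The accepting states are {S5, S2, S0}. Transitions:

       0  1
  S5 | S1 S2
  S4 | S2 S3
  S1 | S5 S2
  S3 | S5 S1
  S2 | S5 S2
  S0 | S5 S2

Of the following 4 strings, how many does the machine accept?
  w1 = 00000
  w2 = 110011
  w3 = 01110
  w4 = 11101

3

w1: Trace: S5 -0-> S1 -0-> S5 -0-> S1 -0-> S5 -0-> S1  → end S1, rejected
w2: Trace: S5 -1-> S2 -1-> S2 -0-> S5 -0-> S1 -1-> S2 -1-> S2  → end S2, accepted
w3: Trace: S5 -0-> S1 -1-> S2 -1-> S2 -1-> S2 -0-> S5  → end S5, accepted
w4: Trace: S5 -1-> S2 -1-> S2 -1-> S2 -0-> S5 -1-> S2  → end S2, accepted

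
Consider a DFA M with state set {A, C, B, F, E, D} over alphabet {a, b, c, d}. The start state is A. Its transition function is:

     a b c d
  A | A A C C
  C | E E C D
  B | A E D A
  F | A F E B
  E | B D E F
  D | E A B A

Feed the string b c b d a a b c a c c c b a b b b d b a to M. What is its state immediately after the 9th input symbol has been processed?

A → A → C → E → F → A → A → A → C → E
After 9 symbols: E.

E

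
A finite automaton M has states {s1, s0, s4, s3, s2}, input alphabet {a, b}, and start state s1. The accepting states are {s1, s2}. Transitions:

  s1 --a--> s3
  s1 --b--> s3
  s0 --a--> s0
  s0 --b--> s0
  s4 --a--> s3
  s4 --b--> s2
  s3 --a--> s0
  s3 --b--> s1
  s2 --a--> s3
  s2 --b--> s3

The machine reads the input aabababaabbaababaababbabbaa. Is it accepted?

s1 → s3 → s0 → s0 → s0 → s0 → s0 → s0 → s0 → s0 → s0 → s0 → s0 → s0 → s0 → s0 → s0 → s0 → s0 → s0 → s0 → s0 → s0 → s0 → s0 → s0 → s0 → s0
End state s0 is not accepting.

No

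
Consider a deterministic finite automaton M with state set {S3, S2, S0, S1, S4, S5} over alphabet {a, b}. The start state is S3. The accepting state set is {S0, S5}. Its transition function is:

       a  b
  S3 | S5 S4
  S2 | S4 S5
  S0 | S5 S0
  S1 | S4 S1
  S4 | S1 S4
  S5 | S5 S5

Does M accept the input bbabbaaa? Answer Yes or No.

S3 → S4 → S4 → S1 → S1 → S1 → S4 → S1 → S4
End state S4 is not accepting.

No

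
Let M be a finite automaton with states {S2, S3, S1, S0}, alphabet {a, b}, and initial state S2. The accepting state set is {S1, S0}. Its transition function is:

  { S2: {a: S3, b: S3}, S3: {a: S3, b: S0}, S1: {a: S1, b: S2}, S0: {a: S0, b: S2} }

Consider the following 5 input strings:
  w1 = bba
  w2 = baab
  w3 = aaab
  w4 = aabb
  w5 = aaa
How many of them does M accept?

3

w1: S2 → S3 → S0 → S0  → end S0, accepted
w2: S2 → S3 → S3 → S3 → S0  → end S0, accepted
w3: S2 → S3 → S3 → S3 → S0  → end S0, accepted
w4: S2 → S3 → S3 → S0 → S2  → end S2, rejected
w5: S2 → S3 → S3 → S3  → end S3, rejected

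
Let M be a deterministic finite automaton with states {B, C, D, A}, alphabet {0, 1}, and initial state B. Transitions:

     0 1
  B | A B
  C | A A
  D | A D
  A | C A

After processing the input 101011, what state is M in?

A

Trace: B -1-> B -0-> A -1-> A -0-> C -1-> A -1-> A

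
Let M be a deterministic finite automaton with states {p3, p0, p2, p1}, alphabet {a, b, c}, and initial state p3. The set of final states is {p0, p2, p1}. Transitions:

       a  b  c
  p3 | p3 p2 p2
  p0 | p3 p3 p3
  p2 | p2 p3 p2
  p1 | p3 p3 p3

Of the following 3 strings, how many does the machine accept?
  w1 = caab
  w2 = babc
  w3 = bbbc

w1: p3 → p2 → p2 → p2 → p3  → end p3, rejected
w2: p3 → p2 → p2 → p3 → p2  → end p2, accepted
w3: p3 → p2 → p3 → p2 → p2  → end p2, accepted

2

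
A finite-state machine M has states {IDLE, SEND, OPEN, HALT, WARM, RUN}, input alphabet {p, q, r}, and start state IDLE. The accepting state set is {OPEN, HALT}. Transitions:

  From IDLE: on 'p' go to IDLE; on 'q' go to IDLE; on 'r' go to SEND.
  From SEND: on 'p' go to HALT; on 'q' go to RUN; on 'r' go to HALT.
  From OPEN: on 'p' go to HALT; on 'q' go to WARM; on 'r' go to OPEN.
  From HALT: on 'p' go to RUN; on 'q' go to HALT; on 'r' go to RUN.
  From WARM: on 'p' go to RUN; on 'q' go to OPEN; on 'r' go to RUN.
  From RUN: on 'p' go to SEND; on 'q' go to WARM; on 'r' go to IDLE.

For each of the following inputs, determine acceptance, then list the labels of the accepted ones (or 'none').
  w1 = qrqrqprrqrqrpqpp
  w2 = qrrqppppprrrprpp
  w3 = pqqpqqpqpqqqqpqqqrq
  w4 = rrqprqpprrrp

w1

w1:
  start at IDLE
  read 'q': IDLE → IDLE
  read 'r': IDLE → SEND
  read 'q': SEND → RUN
  read 'r': RUN → IDLE
  read 'q': IDLE → IDLE
  read 'p': IDLE → IDLE
  read 'r': IDLE → SEND
  read 'r': SEND → HALT
  read 'q': HALT → HALT
  read 'r': HALT → RUN
  read 'q': RUN → WARM
  read 'r': WARM → RUN
  read 'p': RUN → SEND
  read 'q': SEND → RUN
  read 'p': RUN → SEND
  read 'p': SEND → HALT
  end HALT, accepted
w2:
  start at IDLE
  read 'q': IDLE → IDLE
  read 'r': IDLE → SEND
  read 'r': SEND → HALT
  read 'q': HALT → HALT
  read 'p': HALT → RUN
  read 'p': RUN → SEND
  read 'p': SEND → HALT
  read 'p': HALT → RUN
  read 'p': RUN → SEND
  read 'r': SEND → HALT
  read 'r': HALT → RUN
  read 'r': RUN → IDLE
  read 'p': IDLE → IDLE
  read 'r': IDLE → SEND
  read 'p': SEND → HALT
  read 'p': HALT → RUN
  end RUN, rejected
w3:
  start at IDLE
  read 'p': IDLE → IDLE
  read 'q': IDLE → IDLE
  read 'q': IDLE → IDLE
  read 'p': IDLE → IDLE
  read 'q': IDLE → IDLE
  read 'q': IDLE → IDLE
  read 'p': IDLE → IDLE
  read 'q': IDLE → IDLE
  read 'p': IDLE → IDLE
  read 'q': IDLE → IDLE
  read 'q': IDLE → IDLE
  read 'q': IDLE → IDLE
  read 'q': IDLE → IDLE
  read 'p': IDLE → IDLE
  read 'q': IDLE → IDLE
  read 'q': IDLE → IDLE
  read 'q': IDLE → IDLE
  read 'r': IDLE → SEND
  read 'q': SEND → RUN
  end RUN, rejected
w4:
  start at IDLE
  read 'r': IDLE → SEND
  read 'r': SEND → HALT
  read 'q': HALT → HALT
  read 'p': HALT → RUN
  read 'r': RUN → IDLE
  read 'q': IDLE → IDLE
  read 'p': IDLE → IDLE
  read 'p': IDLE → IDLE
  read 'r': IDLE → SEND
  read 'r': SEND → HALT
  read 'r': HALT → RUN
  read 'p': RUN → SEND
  end SEND, rejected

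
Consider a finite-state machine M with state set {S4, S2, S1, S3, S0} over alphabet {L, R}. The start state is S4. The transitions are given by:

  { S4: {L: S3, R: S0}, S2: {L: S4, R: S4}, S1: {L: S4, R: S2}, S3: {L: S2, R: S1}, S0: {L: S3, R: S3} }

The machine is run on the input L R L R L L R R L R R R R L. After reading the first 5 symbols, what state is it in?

S3

start at S4
read 'L': S4 → S3
read 'R': S3 → S1
read 'L': S1 → S4
read 'R': S4 → S0
read 'L': S0 → S3
After 5 symbols: S3.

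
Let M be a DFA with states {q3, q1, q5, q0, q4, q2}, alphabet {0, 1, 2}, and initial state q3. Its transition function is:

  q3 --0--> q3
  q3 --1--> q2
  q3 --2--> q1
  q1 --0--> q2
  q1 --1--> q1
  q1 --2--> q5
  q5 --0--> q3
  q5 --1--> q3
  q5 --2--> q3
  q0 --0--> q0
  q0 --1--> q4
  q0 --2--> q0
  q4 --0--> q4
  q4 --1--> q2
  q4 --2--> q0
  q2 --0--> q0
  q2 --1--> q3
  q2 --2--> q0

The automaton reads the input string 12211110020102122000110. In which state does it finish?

q3 → q2 → q0 → q0 → q4 → q2 → q3 → q2 → q0 → q0 → q0 → q0 → q4 → q4 → q0 → q4 → q0 → q0 → q0 → q0 → q0 → q4 → q2 → q0

q0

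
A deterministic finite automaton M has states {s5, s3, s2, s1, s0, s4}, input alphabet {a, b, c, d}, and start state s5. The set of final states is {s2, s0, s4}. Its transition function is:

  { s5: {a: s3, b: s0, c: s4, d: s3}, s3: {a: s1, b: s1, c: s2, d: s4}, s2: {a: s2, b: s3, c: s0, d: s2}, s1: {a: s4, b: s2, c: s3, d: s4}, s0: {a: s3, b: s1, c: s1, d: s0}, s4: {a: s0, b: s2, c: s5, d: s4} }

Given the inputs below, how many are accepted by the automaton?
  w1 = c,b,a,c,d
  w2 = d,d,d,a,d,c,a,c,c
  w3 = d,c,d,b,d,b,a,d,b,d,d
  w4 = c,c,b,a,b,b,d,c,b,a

w1: s5 → s4 → s2 → s2 → s0 → s0  → end s0, accepted
w2: s5 → s3 → s4 → s4 → s0 → s0 → s1 → s4 → s5 → s4  → end s4, accepted
w3: s5 → s3 → s2 → s2 → s3 → s4 → s2 → s2 → s2 → s3 → s4 → s4  → end s4, accepted
w4: s5 → s4 → s5 → s0 → s3 → s1 → s2 → s2 → s0 → s1 → s4  → end s4, accepted

4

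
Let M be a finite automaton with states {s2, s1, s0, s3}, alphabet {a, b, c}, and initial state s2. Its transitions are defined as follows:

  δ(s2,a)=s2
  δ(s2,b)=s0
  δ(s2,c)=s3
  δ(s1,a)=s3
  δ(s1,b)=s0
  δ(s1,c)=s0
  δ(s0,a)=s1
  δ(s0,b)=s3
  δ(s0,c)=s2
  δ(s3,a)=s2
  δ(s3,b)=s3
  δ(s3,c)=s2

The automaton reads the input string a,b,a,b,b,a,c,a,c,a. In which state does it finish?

s2 → s2 → s0 → s1 → s0 → s3 → s2 → s3 → s2 → s3 → s2

s2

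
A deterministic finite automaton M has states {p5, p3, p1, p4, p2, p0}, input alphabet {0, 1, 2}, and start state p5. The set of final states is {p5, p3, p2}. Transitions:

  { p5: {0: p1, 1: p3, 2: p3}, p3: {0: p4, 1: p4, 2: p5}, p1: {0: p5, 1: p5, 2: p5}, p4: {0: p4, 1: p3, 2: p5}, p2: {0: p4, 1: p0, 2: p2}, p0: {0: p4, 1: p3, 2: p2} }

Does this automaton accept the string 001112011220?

Trace: p5 -0-> p1 -0-> p5 -1-> p3 -1-> p4 -1-> p3 -2-> p5 -0-> p1 -1-> p5 -1-> p3 -2-> p5 -2-> p3 -0-> p4
End state p4 is not accepting.

No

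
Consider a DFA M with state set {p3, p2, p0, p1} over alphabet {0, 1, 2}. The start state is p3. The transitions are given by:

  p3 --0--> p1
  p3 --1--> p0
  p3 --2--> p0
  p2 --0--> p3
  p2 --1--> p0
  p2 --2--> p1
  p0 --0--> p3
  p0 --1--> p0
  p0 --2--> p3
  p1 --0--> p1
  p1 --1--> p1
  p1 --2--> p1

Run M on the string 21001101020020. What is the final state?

Trace: p3 -2-> p0 -1-> p0 -0-> p3 -0-> p1 -1-> p1 -1-> p1 -0-> p1 -1-> p1 -0-> p1 -2-> p1 -0-> p1 -0-> p1 -2-> p1 -0-> p1

p1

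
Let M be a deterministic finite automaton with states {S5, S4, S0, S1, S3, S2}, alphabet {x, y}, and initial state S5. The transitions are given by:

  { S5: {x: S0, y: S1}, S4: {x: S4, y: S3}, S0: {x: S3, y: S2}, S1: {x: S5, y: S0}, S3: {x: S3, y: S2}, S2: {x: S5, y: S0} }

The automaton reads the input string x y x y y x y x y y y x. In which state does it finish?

S5

start at S5
read 'x': S5 → S0
read 'y': S0 → S2
read 'x': S2 → S5
read 'y': S5 → S1
read 'y': S1 → S0
read 'x': S0 → S3
read 'y': S3 → S2
read 'x': S2 → S5
read 'y': S5 → S1
read 'y': S1 → S0
read 'y': S0 → S2
read 'x': S2 → S5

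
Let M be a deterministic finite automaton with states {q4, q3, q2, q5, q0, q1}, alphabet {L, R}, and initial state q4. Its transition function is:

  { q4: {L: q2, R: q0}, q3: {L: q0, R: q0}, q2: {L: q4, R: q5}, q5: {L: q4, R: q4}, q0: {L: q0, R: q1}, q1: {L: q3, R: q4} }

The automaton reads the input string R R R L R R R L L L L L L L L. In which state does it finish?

Trace: q4 -R-> q0 -R-> q1 -R-> q4 -L-> q2 -R-> q5 -R-> q4 -R-> q0 -L-> q0 -L-> q0 -L-> q0 -L-> q0 -L-> q0 -L-> q0 -L-> q0 -L-> q0

q0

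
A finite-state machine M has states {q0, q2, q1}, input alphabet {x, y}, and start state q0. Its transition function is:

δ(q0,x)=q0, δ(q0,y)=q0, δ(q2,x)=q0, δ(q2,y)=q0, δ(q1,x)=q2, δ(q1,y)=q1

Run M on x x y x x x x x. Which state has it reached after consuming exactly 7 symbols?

q0

start at q0
read 'x': q0 → q0
read 'x': q0 → q0
read 'y': q0 → q0
read 'x': q0 → q0
read 'x': q0 → q0
read 'x': q0 → q0
read 'x': q0 → q0
After 7 symbols: q0.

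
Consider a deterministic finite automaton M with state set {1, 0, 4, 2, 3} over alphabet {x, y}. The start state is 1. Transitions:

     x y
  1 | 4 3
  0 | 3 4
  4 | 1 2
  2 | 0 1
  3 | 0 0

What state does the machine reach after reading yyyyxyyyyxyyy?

1

1 → 3 → 0 → 4 → 2 → 0 → 4 → 2 → 1 → 3 → 0 → 4 → 2 → 1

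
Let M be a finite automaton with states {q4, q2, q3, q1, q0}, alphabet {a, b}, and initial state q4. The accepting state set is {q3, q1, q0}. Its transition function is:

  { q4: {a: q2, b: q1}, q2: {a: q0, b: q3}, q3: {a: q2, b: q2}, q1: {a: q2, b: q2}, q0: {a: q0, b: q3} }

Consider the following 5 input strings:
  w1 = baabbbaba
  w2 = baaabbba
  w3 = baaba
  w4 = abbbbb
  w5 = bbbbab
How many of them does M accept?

w1: Trace: q4 -b-> q1 -a-> q2 -a-> q0 -b-> q3 -b-> q2 -b-> q3 -a-> q2 -b-> q3 -a-> q2  → end q2, rejected
w2: Trace: q4 -b-> q1 -a-> q2 -a-> q0 -a-> q0 -b-> q3 -b-> q2 -b-> q3 -a-> q2  → end q2, rejected
w3: Trace: q4 -b-> q1 -a-> q2 -a-> q0 -b-> q3 -a-> q2  → end q2, rejected
w4: Trace: q4 -a-> q2 -b-> q3 -b-> q2 -b-> q3 -b-> q2 -b-> q3  → end q3, accepted
w5: Trace: q4 -b-> q1 -b-> q2 -b-> q3 -b-> q2 -a-> q0 -b-> q3  → end q3, accepted

2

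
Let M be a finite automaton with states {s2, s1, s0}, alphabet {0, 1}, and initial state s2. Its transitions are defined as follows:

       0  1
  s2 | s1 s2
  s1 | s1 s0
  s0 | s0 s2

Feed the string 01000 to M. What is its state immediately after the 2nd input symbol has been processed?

s0

start at s2
read '0': s2 → s1
read '1': s1 → s0
After 2 symbols: s0.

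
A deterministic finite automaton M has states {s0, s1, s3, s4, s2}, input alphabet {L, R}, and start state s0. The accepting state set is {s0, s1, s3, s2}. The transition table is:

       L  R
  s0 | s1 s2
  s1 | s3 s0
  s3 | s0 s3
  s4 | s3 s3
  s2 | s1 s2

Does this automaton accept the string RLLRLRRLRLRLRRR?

start at s0
read 'R': s0 → s2
read 'L': s2 → s1
read 'L': s1 → s3
read 'R': s3 → s3
read 'L': s3 → s0
read 'R': s0 → s2
read 'R': s2 → s2
read 'L': s2 → s1
read 'R': s1 → s0
read 'L': s0 → s1
read 'R': s1 → s0
read 'L': s0 → s1
read 'R': s1 → s0
read 'R': s0 → s2
read 'R': s2 → s2
End state s2 is accepting.

Yes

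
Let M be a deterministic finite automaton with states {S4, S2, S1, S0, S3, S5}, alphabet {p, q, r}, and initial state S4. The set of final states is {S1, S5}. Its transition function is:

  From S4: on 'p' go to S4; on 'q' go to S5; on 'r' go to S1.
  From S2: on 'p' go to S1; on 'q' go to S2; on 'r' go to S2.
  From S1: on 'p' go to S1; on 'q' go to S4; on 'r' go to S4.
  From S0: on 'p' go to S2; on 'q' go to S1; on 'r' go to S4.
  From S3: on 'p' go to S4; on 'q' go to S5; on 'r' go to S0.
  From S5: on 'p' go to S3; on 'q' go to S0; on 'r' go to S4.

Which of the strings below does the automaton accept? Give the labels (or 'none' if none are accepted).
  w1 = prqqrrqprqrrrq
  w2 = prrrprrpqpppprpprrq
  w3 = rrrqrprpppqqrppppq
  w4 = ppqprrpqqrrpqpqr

w1: S4 → S4 → S1 → S4 → S5 → S4 → S1 → S4 → S4 → S1 → S4 → S1 → S4 → S1 → S4  → end S4, rejected
w2: S4 → S4 → S1 → S4 → S1 → S1 → S4 → S1 → S1 → S4 → S4 → S4 → S4 → S4 → S1 → S1 → S1 → S4 → S1 → S4  → end S4, rejected
w3: S4 → S1 → S4 → S1 → S4 → S1 → S1 → S4 → S4 → S4 → S4 → S5 → S0 → S4 → S4 → S4 → S4 → S4 → S5  → end S5, accepted
w4: S4 → S4 → S4 → S5 → S3 → S0 → S4 → S4 → S5 → S0 → S4 → S1 → S1 → S4 → S4 → S5 → S4  → end S4, rejected

w3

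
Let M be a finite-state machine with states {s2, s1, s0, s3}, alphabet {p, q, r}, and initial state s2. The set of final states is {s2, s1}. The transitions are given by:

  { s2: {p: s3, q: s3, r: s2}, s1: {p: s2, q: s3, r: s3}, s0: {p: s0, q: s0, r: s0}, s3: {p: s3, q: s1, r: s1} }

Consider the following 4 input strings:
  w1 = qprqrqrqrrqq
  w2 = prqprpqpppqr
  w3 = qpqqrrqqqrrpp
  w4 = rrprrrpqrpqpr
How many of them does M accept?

1

w1:
  start at s2
  read 'q': s2 → s3
  read 'p': s3 → s3
  read 'r': s3 → s1
  read 'q': s1 → s3
  read 'r': s3 → s1
  read 'q': s1 → s3
  read 'r': s3 → s1
  read 'q': s1 → s3
  read 'r': s3 → s1
  read 'r': s1 → s3
  read 'q': s3 → s1
  read 'q': s1 → s3
  end s3, rejected
w2:
  start at s2
  read 'p': s2 → s3
  read 'r': s3 → s1
  read 'q': s1 → s3
  read 'p': s3 → s3
  read 'r': s3 → s1
  read 'p': s1 → s2
  read 'q': s2 → s3
  read 'p': s3 → s3
  read 'p': s3 → s3
  read 'p': s3 → s3
  read 'q': s3 → s1
  read 'r': s1 → s3
  end s3, rejected
w3:
  start at s2
  read 'q': s2 → s3
  read 'p': s3 → s3
  read 'q': s3 → s1
  read 'q': s1 → s3
  read 'r': s3 → s1
  read 'r': s1 → s3
  read 'q': s3 → s1
  read 'q': s1 → s3
  read 'q': s3 → s1
  read 'r': s1 → s3
  read 'r': s3 → s1
  read 'p': s1 → s2
  read 'p': s2 → s3
  end s3, rejected
w4:
  start at s2
  read 'r': s2 → s2
  read 'r': s2 → s2
  read 'p': s2 → s3
  read 'r': s3 → s1
  read 'r': s1 → s3
  read 'r': s3 → s1
  read 'p': s1 → s2
  read 'q': s2 → s3
  read 'r': s3 → s1
  read 'p': s1 → s2
  read 'q': s2 → s3
  read 'p': s3 → s3
  read 'r': s3 → s1
  end s1, accepted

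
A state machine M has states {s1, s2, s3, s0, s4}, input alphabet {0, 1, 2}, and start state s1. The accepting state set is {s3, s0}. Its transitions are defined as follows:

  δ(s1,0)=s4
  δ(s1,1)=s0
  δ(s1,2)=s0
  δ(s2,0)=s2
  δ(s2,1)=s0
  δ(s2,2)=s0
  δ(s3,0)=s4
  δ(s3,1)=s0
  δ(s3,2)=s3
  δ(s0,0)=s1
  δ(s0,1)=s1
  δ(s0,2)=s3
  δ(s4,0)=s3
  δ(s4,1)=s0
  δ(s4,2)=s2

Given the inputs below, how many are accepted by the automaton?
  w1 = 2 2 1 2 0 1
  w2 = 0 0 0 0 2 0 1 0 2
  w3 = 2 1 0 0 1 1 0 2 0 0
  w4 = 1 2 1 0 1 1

w1:
  start at s1
  read '2': s1 → s0
  read '2': s0 → s3
  read '1': s3 → s0
  read '2': s0 → s3
  read '0': s3 → s4
  read '1': s4 → s0
  end s0, accepted
w2:
  start at s1
  read '0': s1 → s4
  read '0': s4 → s3
  read '0': s3 → s4
  read '0': s4 → s3
  read '2': s3 → s3
  read '0': s3 → s4
  read '1': s4 → s0
  read '0': s0 → s1
  read '2': s1 → s0
  end s0, accepted
w3:
  start at s1
  read '2': s1 → s0
  read '1': s0 → s1
  read '0': s1 → s4
  read '0': s4 → s3
  read '1': s3 → s0
  read '1': s0 → s1
  read '0': s1 → s4
  read '2': s4 → s2
  read '0': s2 → s2
  read '0': s2 → s2
  end s2, rejected
w4:
  start at s1
  read '1': s1 → s0
  read '2': s0 → s3
  read '1': s3 → s0
  read '0': s0 → s1
  read '1': s1 → s0
  read '1': s0 → s1
  end s1, rejected

2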